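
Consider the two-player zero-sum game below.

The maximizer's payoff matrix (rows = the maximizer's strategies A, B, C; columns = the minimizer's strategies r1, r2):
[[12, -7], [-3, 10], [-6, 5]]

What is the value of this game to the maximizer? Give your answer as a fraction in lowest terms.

Row C is strictly dominated by row B, so the maximizer never plays it.
The remaining 2×2 game on (A, B) × (r1, r2) has no saddle point. Let the maximizer play A with probability p; indifference gives 12p − 3(1−p) = −7p + 10(1−p), so p = 13/32.
Similarly the minimizer's optimal q on r1 is 17/32, and the value is 12·(17/32) + (-7)·(15/32) = 99/32.

99/32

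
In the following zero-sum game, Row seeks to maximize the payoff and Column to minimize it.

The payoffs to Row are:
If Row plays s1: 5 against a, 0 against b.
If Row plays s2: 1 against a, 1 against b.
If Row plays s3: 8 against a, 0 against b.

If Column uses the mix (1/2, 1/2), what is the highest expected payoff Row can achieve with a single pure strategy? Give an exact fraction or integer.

s1: (5)·(1/2) + (0)·(1/2) = 5/2.
s2: (1)·(1/2) + (1)·(1/2) = 1.
s3: (8)·(1/2) + (0)·(1/2) = 4.
The best pure response is s3 with expected payoff 4.

4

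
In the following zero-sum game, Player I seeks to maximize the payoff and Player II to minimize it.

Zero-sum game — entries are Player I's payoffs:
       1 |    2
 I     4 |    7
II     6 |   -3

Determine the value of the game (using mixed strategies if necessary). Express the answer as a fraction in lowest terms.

9/2

Row minima are 4 and -3, so Player I's maximin is 4; column maxima are 6 and 7, so Player II's minimax is 6. These differ, so the equilibrium is in mixed strategies.
Let Player I play I with probability p. Player II is indifferent when 4p + 6(1−p) = 7p − 3(1−p), giving p = 3/4.
Let Player II play 1 with probability q. Player I is indifferent when 4q + 7(1−q) = 6q − 3(1−q), giving q = 5/6.
The value is 4·(5/6) + (7)·(1/6) = 9/2.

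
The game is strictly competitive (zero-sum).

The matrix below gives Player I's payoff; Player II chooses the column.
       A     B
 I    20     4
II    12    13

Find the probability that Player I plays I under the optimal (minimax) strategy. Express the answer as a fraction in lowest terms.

1/17

Row minima are 4 and 12, so Player I's maximin is 12; column maxima are 20 and 13, so Player II's minimax is 13. These differ, so the equilibrium is in mixed strategies.
Let Player I play I with probability p. Player II is indifferent when 20p + 12(1−p) = 4p + 13(1−p), giving p = 1/17.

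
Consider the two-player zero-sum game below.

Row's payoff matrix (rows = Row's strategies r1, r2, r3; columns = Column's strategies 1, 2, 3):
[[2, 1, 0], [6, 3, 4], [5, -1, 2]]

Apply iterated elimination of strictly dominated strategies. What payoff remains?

3

Row r3 is strictly dominated by row r2 (6>5, 3>-1, 4>2); eliminate r3.
Row r1 is strictly dominated by row r2 (6>2, 3>1, 4>0); eliminate r1.
Column 1 is strictly dominated by 2 for Column (3<6); eliminate 1.
Column 3 is strictly dominated by 2 for Column (3<4); eliminate 3.
Only (r2, 2) remains, with payoff 3.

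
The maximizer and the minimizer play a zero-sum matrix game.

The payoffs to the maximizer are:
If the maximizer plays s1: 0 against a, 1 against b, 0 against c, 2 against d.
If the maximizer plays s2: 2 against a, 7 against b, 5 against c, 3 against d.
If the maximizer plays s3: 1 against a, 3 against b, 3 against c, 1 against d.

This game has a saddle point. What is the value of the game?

2

Row minima: 0, 2, 1 → the maximizer's maximin is 2.
Column maxima: 2, 7, 5, 3 → the minimizer's minimax is 2.
They coincide at (s2, a), so the value is 2.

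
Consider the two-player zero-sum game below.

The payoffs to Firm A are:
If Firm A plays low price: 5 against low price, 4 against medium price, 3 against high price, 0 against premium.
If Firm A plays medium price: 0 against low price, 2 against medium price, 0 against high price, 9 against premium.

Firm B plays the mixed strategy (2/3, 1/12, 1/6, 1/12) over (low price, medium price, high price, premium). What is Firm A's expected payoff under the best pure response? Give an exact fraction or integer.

low price: (5)·(2/3) + (4)·(1/12) + (3)·(1/6) + (0)·(1/12) = 25/6.
medium price: (0)·(2/3) + (2)·(1/12) + (0)·(1/6) + (9)·(1/12) = 11/12.
The best pure response is low price with expected payoff 25/6.

25/6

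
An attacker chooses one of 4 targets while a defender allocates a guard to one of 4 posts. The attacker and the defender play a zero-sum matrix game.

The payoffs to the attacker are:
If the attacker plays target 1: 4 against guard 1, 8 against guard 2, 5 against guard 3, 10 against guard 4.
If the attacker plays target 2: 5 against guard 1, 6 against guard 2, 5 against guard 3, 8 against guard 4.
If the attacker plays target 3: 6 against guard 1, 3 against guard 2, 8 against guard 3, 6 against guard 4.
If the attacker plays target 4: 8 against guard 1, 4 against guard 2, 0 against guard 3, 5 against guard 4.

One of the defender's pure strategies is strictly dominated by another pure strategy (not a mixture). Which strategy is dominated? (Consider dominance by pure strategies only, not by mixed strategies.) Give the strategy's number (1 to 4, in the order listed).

The defender prefers columns that give the attacker less. Compare guard 4 with guard 2: 8 < 10, 6 < 8, 3 < 6, 4 < 5.
So guard 2 strictly dominates guard 4 for the defender; guard 4 is strictly dominated.

4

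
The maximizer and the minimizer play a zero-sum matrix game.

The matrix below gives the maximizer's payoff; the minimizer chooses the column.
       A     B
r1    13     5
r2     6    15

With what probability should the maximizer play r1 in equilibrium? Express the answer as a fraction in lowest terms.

Row minima are 5 and 6, so the maximizer's maximin is 6; column maxima are 13 and 15, so the minimizer's minimax is 13. These differ, so the equilibrium is in mixed strategies.
Let the maximizer play r1 with probability p. The minimizer is indifferent when 13p + 6(1−p) = 5p + 15(1−p), giving p = 9/17.

9/17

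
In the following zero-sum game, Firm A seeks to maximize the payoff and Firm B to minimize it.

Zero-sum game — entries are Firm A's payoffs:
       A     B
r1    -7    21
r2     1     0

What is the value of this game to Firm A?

Row minima are -7 and 0, so Firm A's maximin is 0; column maxima are 1 and 21, so Firm B's minimax is 1. These differ, so the equilibrium is in mixed strategies.
Let Firm A play r1 with probability p. Firm B is indifferent when −7p + (1−p) = 21p, giving p = 1/29.
Let Firm B play A with probability q. Firm A is indifferent when −7q + 21(1−q) = q, giving q = 21/29.
The value is -7·(21/29) + (21)·(8/29) = 21/29.

21/29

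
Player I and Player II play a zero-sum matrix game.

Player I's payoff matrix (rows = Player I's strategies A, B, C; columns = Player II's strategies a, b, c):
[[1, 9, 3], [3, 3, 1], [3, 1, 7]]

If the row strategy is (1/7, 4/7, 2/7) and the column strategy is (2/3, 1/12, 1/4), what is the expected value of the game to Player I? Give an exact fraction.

Against (2/3, 1/12, 1/4), each row's expected payoff is A: 13/6; B: 5/2; C: 23/6.
Taking the (1/7, 4/7, 2/7)-weighted average: (1/7)·(13/6) + (4/7)·(5/2) + (2/7)·(23/6) = 17/6.

17/6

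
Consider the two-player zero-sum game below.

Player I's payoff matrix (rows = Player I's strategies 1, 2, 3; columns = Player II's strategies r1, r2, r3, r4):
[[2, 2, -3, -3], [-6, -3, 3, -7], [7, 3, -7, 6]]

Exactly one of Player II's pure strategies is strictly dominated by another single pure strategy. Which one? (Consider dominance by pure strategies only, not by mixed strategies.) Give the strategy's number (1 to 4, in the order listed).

1

Player II prefers columns that give Player I less. Compare r1 with r4: -3 < 2, -7 < -6, 6 < 7.
So r4 strictly dominates r1 for Player II; r1 is strictly dominated.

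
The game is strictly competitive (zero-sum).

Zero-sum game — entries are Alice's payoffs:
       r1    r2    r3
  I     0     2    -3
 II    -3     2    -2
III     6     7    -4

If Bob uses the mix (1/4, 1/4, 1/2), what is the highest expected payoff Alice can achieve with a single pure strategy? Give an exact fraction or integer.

5/4

I: (0)·(1/4) + (2)·(1/4) + (-3)·(1/2) = -1.
II: (-3)·(1/4) + (2)·(1/4) + (-2)·(1/2) = -5/4.
III: (6)·(1/4) + (7)·(1/4) + (-4)·(1/2) = 5/4.
The best pure response is III with expected payoff 5/4.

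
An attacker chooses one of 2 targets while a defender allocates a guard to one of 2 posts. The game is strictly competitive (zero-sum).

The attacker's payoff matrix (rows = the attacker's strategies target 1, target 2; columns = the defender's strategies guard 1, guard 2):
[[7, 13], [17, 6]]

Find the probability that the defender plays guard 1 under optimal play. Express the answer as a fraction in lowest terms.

Row minima are 7 and 6, so the attacker's maximin is 7; column maxima are 17 and 13, so the defender's minimax is 13. These differ, so the equilibrium is in mixed strategies.
Let the defender play guard 1 with probability q. The attacker is indifferent when 7q + 13(1−q) = 17q + 6(1−q), giving q = 7/17.

7/17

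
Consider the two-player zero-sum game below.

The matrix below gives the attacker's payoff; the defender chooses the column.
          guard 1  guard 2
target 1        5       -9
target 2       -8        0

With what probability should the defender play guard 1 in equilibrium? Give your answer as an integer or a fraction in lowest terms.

Row minima are -9 and -8, so the attacker's maximin is -8; column maxima are 5 and 0, so the defender's minimax is 0. These differ, so the equilibrium is in mixed strategies.
Let the defender play guard 1 with probability q. The attacker is indifferent when 5q − 9(1−q) = −8q, giving q = 9/22.

9/22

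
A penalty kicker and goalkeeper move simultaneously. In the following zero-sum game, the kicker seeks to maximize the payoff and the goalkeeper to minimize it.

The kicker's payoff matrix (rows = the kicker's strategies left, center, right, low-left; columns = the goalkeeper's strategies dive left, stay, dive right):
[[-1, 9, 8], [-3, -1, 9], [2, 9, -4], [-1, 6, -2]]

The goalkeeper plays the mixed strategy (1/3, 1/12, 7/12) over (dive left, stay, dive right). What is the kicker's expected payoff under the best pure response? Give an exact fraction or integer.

61/12

left: (-1)·(1/3) + (9)·(1/12) + (8)·(7/12) = 61/12.
center: (-3)·(1/3) + (-1)·(1/12) + (9)·(7/12) = 25/6.
right: (2)·(1/3) + (9)·(1/12) + (-4)·(7/12) = -11/12.
low-left: (-1)·(1/3) + (6)·(1/12) + (-2)·(7/12) = -1.
The best pure response is left with expected payoff 61/12.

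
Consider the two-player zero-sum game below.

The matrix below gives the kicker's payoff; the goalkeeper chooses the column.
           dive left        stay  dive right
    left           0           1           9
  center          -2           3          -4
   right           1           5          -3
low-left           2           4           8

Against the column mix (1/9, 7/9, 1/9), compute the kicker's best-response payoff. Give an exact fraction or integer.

left: (0)·(1/9) + (1)·(7/9) + (9)·(1/9) = 16/9.
center: (-2)·(1/9) + (3)·(7/9) + (-4)·(1/9) = 5/3.
right: (1)·(1/9) + (5)·(7/9) + (-3)·(1/9) = 11/3.
low-left: (2)·(1/9) + (4)·(7/9) + (8)·(1/9) = 38/9.
The best pure response is low-left with expected payoff 38/9.

38/9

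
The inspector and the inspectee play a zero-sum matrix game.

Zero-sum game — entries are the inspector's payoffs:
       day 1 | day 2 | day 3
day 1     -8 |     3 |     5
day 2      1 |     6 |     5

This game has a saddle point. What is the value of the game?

Row minima: -8, 1 → the inspector's maximin is 1.
Column maxima: 1, 6, 5 → the inspectee's minimax is 1.
They coincide at (day 2, day 1), so the value is 1.

1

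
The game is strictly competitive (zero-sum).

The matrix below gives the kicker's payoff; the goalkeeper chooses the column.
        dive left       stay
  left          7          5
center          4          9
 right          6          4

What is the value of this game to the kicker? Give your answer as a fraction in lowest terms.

Row right is strictly dominated by row left, so the kicker never plays it.
The remaining 2×2 game on (left, center) × (dive left, stay) has no saddle point. Let the kicker play left with probability p; indifference gives 7p + 4(1−p) = 5p + 9(1−p), so p = 5/7.
Similarly the goalkeeper's optimal q on dive left is 4/7, and the value is 7·(4/7) + (5)·(3/7) = 43/7.

43/7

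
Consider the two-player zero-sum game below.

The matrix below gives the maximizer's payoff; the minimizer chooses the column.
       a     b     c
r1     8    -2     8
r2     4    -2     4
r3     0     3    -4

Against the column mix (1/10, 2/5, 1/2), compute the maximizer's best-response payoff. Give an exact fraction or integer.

r1: (8)·(1/10) + (-2)·(2/5) + (8)·(1/2) = 4.
r2: (4)·(1/10) + (-2)·(2/5) + (4)·(1/2) = 8/5.
r3: (0)·(1/10) + (3)·(2/5) + (-4)·(1/2) = -4/5.
The best pure response is r1 with expected payoff 4.

4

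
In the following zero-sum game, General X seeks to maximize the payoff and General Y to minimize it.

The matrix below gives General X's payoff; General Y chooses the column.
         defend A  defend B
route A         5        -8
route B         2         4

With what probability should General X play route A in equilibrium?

Row minima are -8 and 2, so General X's maximin is 2; column maxima are 5 and 4, so General Y's minimax is 4. These differ, so the equilibrium is in mixed strategies.
Let General X play route A with probability p. General Y is indifferent when 5p + 2(1−p) = −8p + 4(1−p), giving p = 2/15.

2/15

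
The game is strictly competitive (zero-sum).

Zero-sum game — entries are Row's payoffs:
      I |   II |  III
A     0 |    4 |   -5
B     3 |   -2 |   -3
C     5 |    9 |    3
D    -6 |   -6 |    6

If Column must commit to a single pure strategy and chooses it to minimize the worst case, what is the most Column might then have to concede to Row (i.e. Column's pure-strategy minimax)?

The worst case (largest entry) in each column is I: 5, II: 9, III: 6.
The best (smallest) of these is 5.

5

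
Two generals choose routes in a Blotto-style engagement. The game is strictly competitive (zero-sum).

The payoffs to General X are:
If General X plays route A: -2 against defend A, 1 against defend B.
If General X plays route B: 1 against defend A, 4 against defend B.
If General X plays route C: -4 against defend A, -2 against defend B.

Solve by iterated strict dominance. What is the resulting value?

1

Row route C is strictly dominated by row route A (-2>-4, 1>-2); eliminate route C.
Column defend B is strictly dominated by defend A for General Y (-2<1, 1<4); eliminate defend B.
Row route A is strictly dominated by row route B (1>-2); eliminate route A.
Only (route B, defend A) remains, with payoff 1.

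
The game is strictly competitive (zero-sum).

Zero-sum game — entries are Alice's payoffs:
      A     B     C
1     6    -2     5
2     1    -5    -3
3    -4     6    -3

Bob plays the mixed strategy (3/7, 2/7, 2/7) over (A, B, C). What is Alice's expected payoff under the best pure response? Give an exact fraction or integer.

24/7

1: (6)·(3/7) + (-2)·(2/7) + (5)·(2/7) = 24/7.
2: (1)·(3/7) + (-5)·(2/7) + (-3)·(2/7) = -13/7.
3: (-4)·(3/7) + (6)·(2/7) + (-3)·(2/7) = -6/7.
The best pure response is 1 with expected payoff 24/7.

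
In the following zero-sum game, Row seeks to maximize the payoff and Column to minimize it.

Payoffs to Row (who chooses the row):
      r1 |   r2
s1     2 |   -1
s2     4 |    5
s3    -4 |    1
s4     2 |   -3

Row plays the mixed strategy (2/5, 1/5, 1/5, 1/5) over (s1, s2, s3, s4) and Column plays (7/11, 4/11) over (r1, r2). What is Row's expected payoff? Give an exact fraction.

46/55

Against (7/11, 4/11), each row's expected payoff is s1: 10/11; s2: 48/11; s3: -24/11; s4: 2/11.
Taking the (2/5, 1/5, 1/5, 1/5)-weighted average: (2/5)·(10/11) + (1/5)·(48/11) + (1/5)·(-24/11) + (1/5)·(2/11) = 46/55.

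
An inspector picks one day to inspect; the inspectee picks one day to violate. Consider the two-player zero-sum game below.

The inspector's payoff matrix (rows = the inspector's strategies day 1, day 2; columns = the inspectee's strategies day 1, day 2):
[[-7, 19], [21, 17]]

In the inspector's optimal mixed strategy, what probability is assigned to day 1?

Row minima are -7 and 17, so the inspector's maximin is 17; column maxima are 21 and 19, so the inspectee's minimax is 19. These differ, so the equilibrium is in mixed strategies.
Let the inspector play day 1 with probability p. The inspectee is indifferent when −7p + 21(1−p) = 19p + 17(1−p), giving p = 2/15.

2/15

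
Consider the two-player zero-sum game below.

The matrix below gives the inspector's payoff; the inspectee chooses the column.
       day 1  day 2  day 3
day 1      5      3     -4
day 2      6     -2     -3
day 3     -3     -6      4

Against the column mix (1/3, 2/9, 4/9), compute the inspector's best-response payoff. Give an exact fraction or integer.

5/9

day 1: (5)·(1/3) + (3)·(2/9) + (-4)·(4/9) = 5/9.
day 2: (6)·(1/3) + (-2)·(2/9) + (-3)·(4/9) = 2/9.
day 3: (-3)·(1/3) + (-6)·(2/9) + (4)·(4/9) = -5/9.
The best pure response is day 1 with expected payoff 5/9.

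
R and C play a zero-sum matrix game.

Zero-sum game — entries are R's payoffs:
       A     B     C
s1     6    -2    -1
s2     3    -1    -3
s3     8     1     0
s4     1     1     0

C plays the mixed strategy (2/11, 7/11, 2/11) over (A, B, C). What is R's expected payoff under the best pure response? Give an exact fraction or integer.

23/11

s1: (6)·(2/11) + (-2)·(7/11) + (-1)·(2/11) = -4/11.
s2: (3)·(2/11) + (-1)·(7/11) + (-3)·(2/11) = -7/11.
s3: (8)·(2/11) + (1)·(7/11) + (0)·(2/11) = 23/11.
s4: (1)·(2/11) + (1)·(7/11) + (0)·(2/11) = 9/11.
The best pure response is s3 with expected payoff 23/11.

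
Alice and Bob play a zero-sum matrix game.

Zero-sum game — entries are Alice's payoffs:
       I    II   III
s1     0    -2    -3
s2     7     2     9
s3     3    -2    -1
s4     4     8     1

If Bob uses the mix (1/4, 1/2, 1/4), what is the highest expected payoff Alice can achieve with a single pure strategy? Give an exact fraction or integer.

s1: (0)·(1/4) + (-2)·(1/2) + (-3)·(1/4) = -7/4.
s2: (7)·(1/4) + (2)·(1/2) + (9)·(1/4) = 5.
s3: (3)·(1/4) + (-2)·(1/2) + (-1)·(1/4) = -1/2.
s4: (4)·(1/4) + (8)·(1/2) + (1)·(1/4) = 21/4.
The best pure response is s4 with expected payoff 21/4.

21/4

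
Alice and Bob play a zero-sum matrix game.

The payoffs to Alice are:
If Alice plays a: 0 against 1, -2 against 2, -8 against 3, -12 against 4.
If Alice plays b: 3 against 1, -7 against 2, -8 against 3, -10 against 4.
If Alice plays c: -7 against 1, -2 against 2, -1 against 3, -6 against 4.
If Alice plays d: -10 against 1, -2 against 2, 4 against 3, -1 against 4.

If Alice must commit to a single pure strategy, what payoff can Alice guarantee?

-7

The worst-case payoff for each row is a: -12, b: -10, c: -7, d: -10.
The best of these is -7.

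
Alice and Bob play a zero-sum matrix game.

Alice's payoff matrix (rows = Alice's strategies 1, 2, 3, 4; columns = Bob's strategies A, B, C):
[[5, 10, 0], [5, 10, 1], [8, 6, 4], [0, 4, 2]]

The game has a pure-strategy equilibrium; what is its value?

4

Row minima: 0, 1, 4, 0 → Alice's maximin is 4.
Column maxima: 8, 10, 4 → Bob's minimax is 4.
They coincide at (3, C), so the value is 4.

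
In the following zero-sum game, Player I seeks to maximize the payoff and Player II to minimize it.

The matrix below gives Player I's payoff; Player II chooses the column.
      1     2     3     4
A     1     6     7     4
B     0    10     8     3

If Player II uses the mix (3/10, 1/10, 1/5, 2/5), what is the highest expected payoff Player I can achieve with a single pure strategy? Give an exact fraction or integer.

39/10

A: (1)·(3/10) + (6)·(1/10) + (7)·(1/5) + (4)·(2/5) = 39/10.
B: (0)·(3/10) + (10)·(1/10) + (8)·(1/5) + (3)·(2/5) = 19/5.
The best pure response is A with expected payoff 39/10.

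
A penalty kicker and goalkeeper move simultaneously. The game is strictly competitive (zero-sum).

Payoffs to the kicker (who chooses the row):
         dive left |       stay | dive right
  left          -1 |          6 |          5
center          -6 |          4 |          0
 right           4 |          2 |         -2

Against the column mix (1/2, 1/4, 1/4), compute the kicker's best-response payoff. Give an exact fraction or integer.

9/4

left: (-1)·(1/2) + (6)·(1/4) + (5)·(1/4) = 9/4.
center: (-6)·(1/2) + (4)·(1/4) + (0)·(1/4) = -2.
right: (4)·(1/2) + (2)·(1/4) + (-2)·(1/4) = 2.
The best pure response is left with expected payoff 9/4.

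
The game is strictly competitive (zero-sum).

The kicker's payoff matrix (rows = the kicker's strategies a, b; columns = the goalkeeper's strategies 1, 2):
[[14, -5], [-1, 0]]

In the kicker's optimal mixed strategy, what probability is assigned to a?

1/20

Row minima are -5 and -1, so the kicker's maximin is -1; column maxima are 14 and 0, so the goalkeeper's minimax is 0. These differ, so the equilibrium is in mixed strategies.
Let the kicker play a with probability p. The goalkeeper is indifferent when 14p − (1−p) = −5p, giving p = 1/20.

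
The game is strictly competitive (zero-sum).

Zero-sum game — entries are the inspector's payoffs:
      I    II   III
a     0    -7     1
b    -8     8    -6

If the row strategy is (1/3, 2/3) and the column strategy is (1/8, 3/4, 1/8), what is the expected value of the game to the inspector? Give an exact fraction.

9/8

Against (1/8, 3/4, 1/8), each row's expected payoff is a: -41/8; b: 17/4.
Taking the (1/3, 2/3)-weighted average: (1/3)·(-41/8) + (2/3)·(17/4) = 9/8.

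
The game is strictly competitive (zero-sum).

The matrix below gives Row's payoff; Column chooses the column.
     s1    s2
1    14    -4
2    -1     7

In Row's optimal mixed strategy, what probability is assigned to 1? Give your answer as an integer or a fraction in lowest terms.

Row minima are -4 and -1, so Row's maximin is -1; column maxima are 14 and 7, so Column's minimax is 7. These differ, so the equilibrium is in mixed strategies.
Let Row play 1 with probability p. Column is indifferent when 14p − (1−p) = −4p + 7(1−p), giving p = 4/13.

4/13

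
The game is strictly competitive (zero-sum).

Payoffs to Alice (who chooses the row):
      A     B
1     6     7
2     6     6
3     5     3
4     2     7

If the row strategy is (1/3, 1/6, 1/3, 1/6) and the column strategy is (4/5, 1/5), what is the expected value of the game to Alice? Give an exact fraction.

Against (4/5, 1/5), each row's expected payoff is 1: 31/5; 2: 6; 3: 23/5; 4: 3.
Taking the (1/3, 1/6, 1/3, 1/6)-weighted average: (1/3)·(31/5) + (1/6)·(6) + (1/3)·(23/5) + (1/6)·(3) = 51/10.

51/10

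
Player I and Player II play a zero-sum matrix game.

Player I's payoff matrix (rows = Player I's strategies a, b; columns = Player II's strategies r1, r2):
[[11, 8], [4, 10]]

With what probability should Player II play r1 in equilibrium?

Row minima are 8 and 4, so Player I's maximin is 8; column maxima are 11 and 10, so Player II's minimax is 10. These differ, so the equilibrium is in mixed strategies.
Let Player II play r1 with probability q. Player I is indifferent when 11q + 8(1−q) = 4q + 10(1−q), giving q = 2/9.

2/9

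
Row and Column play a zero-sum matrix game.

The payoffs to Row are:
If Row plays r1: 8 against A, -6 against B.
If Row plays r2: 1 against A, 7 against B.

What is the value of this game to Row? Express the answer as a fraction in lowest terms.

31/10

Row minima are -6 and 1, so Row's maximin is 1; column maxima are 8 and 7, so Column's minimax is 7. These differ, so the equilibrium is in mixed strategies.
Let Row play r1 with probability p. Column is indifferent when 8p + (1−p) = −6p + 7(1−p), giving p = 3/10.
Let Column play A with probability q. Row is indifferent when 8q − 6(1−q) = q + 7(1−q), giving q = 13/20.
The value is 8·(13/20) + (-6)·(7/20) = 31/10.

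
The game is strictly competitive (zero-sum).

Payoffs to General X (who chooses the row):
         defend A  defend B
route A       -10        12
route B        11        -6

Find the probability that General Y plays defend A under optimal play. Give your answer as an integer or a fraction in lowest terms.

Row minima are -10 and -6, so General X's maximin is -6; column maxima are 11 and 12, so General Y's minimax is 11. These differ, so the equilibrium is in mixed strategies.
Let General Y play defend A with probability q. General X is indifferent when −10q + 12(1−q) = 11q − 6(1−q), giving q = 6/13.

6/13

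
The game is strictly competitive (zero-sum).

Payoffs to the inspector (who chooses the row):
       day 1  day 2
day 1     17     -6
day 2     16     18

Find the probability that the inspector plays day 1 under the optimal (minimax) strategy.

2/25

Row minima are -6 and 16, so the inspector's maximin is 16; column maxima are 17 and 18, so the inspectee's minimax is 17. These differ, so the equilibrium is in mixed strategies.
Let the inspector play day 1 with probability p. The inspectee is indifferent when 17p + 16(1−p) = −6p + 18(1−p), giving p = 2/25.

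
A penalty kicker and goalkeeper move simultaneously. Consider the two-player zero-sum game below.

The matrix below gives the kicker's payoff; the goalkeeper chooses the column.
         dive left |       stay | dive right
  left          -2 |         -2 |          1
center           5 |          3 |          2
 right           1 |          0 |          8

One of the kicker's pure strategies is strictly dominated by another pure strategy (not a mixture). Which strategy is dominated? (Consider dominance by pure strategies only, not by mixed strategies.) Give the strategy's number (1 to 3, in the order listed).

Compare left with center: 5 > -2, 3 > -2, 2 > 1.
So center strictly dominates left for the kicker; left is strictly dominated.

1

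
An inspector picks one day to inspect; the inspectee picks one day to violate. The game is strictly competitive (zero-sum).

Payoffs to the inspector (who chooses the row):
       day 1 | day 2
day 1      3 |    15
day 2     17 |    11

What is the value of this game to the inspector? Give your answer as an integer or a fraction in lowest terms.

Row minima are 3 and 11, so the inspector's maximin is 11; column maxima are 17 and 15, so the inspectee's minimax is 15. These differ, so the equilibrium is in mixed strategies.
Let the inspector play day 1 with probability p. The inspectee is indifferent when 3p + 17(1−p) = 15p + 11(1−p), giving p = 1/3.
Let the inspectee play day 1 with probability q. The inspector is indifferent when 3q + 15(1−q) = 17q + 11(1−q), giving q = 2/9.
The value is 3·(2/9) + (15)·(7/9) = 37/3.

37/3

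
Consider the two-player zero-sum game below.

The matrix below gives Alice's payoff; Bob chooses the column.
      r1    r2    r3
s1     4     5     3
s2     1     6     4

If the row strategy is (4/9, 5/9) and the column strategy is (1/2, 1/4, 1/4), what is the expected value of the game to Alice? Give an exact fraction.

Against (1/2, 1/4, 1/4), each row's expected payoff is s1: 4; s2: 3.
Taking the (4/9, 5/9)-weighted average: (4/9)·(4) + (5/9)·(3) = 31/9.

31/9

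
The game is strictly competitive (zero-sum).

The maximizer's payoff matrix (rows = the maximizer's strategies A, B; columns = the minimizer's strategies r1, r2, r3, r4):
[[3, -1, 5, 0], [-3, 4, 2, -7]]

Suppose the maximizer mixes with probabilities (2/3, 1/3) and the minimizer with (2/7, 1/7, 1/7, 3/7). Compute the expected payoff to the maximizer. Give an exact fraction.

-1/21

Against (2/7, 1/7, 1/7, 3/7), each row's expected payoff is A: 10/7; B: -3.
Taking the (2/3, 1/3)-weighted average: (2/3)·(10/7) + (1/3)·(-3) = -1/21.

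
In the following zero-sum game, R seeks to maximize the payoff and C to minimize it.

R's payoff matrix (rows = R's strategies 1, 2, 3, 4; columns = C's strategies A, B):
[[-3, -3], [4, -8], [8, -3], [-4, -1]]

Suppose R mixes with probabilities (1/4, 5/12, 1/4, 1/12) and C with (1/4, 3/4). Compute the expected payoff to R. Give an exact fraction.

Against (1/4, 3/4), each row's expected payoff is 1: -3; 2: -5; 3: -1/4; 4: -7/4.
Taking the (1/4, 5/12, 1/4, 1/12)-weighted average: (1/4)·(-3) + (5/12)·(-5) + (1/4)·(-1/4) + (1/12)·(-7/4) = -73/24.

-73/24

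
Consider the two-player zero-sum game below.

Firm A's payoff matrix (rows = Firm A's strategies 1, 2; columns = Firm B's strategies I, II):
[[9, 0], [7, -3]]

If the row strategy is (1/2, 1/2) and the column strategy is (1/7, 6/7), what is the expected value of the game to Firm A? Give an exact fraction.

Against (1/7, 6/7), each row's expected payoff is 1: 9/7; 2: -11/7.
Taking the (1/2, 1/2)-weighted average: (1/2)·(9/7) + (1/2)·(-11/7) = -1/7.

-1/7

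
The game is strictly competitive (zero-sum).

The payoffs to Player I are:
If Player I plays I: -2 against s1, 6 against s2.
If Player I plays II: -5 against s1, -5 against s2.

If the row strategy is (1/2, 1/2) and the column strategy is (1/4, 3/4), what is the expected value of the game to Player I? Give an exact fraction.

-1/2

Against (1/4, 3/4), each row's expected payoff is I: 4; II: -5.
Taking the (1/2, 1/2)-weighted average: (1/2)·(4) + (1/2)·(-5) = -1/2.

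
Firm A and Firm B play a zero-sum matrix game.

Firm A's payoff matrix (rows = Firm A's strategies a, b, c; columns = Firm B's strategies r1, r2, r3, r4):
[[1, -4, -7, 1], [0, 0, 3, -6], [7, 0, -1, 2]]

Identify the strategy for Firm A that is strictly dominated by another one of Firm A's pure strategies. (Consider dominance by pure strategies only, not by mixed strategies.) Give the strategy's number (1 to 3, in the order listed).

1

Compare a with c: 7 > 1, 0 > -4, -1 > -7, 2 > 1.
So c strictly dominates a for Firm A; a is strictly dominated.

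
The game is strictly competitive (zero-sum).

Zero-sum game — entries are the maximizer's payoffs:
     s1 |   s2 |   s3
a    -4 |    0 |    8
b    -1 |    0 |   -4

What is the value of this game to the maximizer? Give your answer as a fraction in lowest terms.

Column s2 is strictly dominated by s1 for the minimizer (it gives the maximizer more in every row).
The remaining 2×2 game on (a, b) × (s1, s3) has no saddle point. Let the maximizer play a with probability p; indifference gives −4p − (1−p) = 8p − 4(1−p), so p = 1/5.
Similarly the minimizer's optimal q on s1 is 4/5, and the value is -4·(4/5) + (8)·(1/5) = -8/5.

-8/5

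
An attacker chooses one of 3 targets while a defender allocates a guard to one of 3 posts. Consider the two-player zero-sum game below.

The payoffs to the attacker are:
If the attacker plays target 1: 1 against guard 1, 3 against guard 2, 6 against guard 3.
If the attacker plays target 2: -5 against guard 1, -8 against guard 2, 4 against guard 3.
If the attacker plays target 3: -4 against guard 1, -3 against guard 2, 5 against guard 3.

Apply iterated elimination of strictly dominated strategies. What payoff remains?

Row target 3 is strictly dominated by row target 1 (1>-4, 3>-3, 6>5); eliminate target 3.
Column guard 3 is strictly dominated by guard 1 for the defender (1<6, -5<4); eliminate guard 3.
Row target 2 is strictly dominated by row target 1 (1>-5, 3>-8); eliminate target 2.
Column guard 2 is strictly dominated by guard 1 for the defender (1<3); eliminate guard 2.
Only (target 1, guard 1) remains, with payoff 1.

1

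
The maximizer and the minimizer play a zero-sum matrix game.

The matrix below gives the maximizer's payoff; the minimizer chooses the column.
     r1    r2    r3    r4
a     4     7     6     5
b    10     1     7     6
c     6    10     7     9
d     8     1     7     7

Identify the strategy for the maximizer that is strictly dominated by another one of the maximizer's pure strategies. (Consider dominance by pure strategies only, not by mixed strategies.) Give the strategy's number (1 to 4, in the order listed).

Compare a with c: 6 > 4, 10 > 7, 7 > 6, 9 > 5.
So c strictly dominates a for the maximizer; a is strictly dominated.

1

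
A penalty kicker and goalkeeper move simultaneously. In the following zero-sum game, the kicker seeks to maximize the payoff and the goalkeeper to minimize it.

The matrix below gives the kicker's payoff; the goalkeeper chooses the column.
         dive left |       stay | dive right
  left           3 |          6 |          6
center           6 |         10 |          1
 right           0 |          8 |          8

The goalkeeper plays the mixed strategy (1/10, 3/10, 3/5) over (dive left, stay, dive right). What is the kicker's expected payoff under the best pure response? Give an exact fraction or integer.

36/5

left: (3)·(1/10) + (6)·(3/10) + (6)·(3/5) = 57/10.
center: (6)·(1/10) + (10)·(3/10) + (1)·(3/5) = 21/5.
right: (0)·(1/10) + (8)·(3/10) + (8)·(3/5) = 36/5.
The best pure response is right with expected payoff 36/5.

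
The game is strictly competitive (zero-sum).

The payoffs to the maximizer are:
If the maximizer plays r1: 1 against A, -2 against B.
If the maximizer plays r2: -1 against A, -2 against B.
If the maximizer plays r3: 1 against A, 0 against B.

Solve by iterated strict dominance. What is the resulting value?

0

Row r2 is strictly dominated by row r3 (1>-1, 0>-2); eliminate r2.
Column A is strictly dominated by B for the minimizer (-2<1, 0<1); eliminate A.
Row r1 is strictly dominated by row r3 (0>-2); eliminate r1.
Only (r3, B) remains, with payoff 0.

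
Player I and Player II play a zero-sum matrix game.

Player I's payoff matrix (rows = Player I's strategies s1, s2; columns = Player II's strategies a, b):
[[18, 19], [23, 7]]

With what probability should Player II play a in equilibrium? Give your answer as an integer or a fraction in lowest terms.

12/17

Row minima are 18 and 7, so Player I's maximin is 18; column maxima are 23 and 19, so Player II's minimax is 19. These differ, so the equilibrium is in mixed strategies.
Let Player II play a with probability q. Player I is indifferent when 18q + 19(1−q) = 23q + 7(1−q), giving q = 12/17.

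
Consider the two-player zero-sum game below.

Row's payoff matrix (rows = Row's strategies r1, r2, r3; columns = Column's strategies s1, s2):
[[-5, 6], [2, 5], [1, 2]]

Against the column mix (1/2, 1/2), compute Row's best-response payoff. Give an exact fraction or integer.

r1: (-5)·(1/2) + (6)·(1/2) = 1/2.
r2: (2)·(1/2) + (5)·(1/2) = 7/2.
r3: (1)·(1/2) + (2)·(1/2) = 3/2.
The best pure response is r2 with expected payoff 7/2.

7/2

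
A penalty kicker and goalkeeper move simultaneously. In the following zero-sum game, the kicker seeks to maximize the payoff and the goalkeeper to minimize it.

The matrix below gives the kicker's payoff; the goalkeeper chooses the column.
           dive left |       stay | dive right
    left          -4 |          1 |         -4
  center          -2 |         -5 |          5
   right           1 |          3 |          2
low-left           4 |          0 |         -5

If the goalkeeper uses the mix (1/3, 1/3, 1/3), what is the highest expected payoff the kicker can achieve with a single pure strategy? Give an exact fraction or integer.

left: (-4)·(1/3) + (1)·(1/3) + (-4)·(1/3) = -7/3.
center: (-2)·(1/3) + (-5)·(1/3) + (5)·(1/3) = -2/3.
right: (1)·(1/3) + (3)·(1/3) + (2)·(1/3) = 2.
low-left: (4)·(1/3) + (0)·(1/3) + (-5)·(1/3) = -1/3.
The best pure response is right with expected payoff 2.

2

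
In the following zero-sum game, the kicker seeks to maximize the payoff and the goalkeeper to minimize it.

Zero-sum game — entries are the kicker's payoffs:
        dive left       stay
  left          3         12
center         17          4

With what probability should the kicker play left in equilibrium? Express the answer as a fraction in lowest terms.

Row minima are 3 and 4, so the kicker's maximin is 4; column maxima are 17 and 12, so the goalkeeper's minimax is 12. These differ, so the equilibrium is in mixed strategies.
Let the kicker play left with probability p. The goalkeeper is indifferent when 3p + 17(1−p) = 12p + 4(1−p), giving p = 13/22.

13/22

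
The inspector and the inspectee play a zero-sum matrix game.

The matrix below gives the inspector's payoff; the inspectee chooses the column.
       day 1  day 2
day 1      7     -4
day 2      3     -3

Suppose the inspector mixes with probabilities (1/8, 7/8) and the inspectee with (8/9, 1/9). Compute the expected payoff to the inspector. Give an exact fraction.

199/72

Against (8/9, 1/9), each row's expected payoff is day 1: 52/9; day 2: 7/3.
Taking the (1/8, 7/8)-weighted average: (1/8)·(52/9) + (7/8)·(7/3) = 199/72.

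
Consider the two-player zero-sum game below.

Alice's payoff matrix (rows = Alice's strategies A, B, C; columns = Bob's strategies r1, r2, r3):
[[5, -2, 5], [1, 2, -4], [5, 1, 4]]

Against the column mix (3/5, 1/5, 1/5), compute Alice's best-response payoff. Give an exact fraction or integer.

A: (5)·(3/5) + (-2)·(1/5) + (5)·(1/5) = 18/5.
B: (1)·(3/5) + (2)·(1/5) + (-4)·(1/5) = 1/5.
C: (5)·(3/5) + (1)·(1/5) + (4)·(1/5) = 4.
The best pure response is C with expected payoff 4.

4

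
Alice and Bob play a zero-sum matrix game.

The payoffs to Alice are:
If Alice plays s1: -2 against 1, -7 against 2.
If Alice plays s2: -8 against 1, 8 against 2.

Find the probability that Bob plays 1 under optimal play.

Row minima are -7 and -8, so Alice's maximin is -7; column maxima are -2 and 8, so Bob's minimax is -2. These differ, so the equilibrium is in mixed strategies.
Let Bob play 1 with probability q. Alice is indifferent when −2q − 7(1−q) = −8q + 8(1−q), giving q = 5/7.

5/7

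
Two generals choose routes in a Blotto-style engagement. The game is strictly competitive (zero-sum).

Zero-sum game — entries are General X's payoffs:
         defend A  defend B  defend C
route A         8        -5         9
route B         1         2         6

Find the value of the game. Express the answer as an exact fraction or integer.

Column defend C is strictly dominated by defend A for General Y (it gives General X more in every row).
The remaining 2×2 game on (route A, route B) × (defend A, defend B) has no saddle point. Let General X play route A with probability p; indifference gives 8p + (1−p) = −5p + 2(1−p), so p = 1/14.
Similarly General Y's optimal q on defend A is 1/2, and the value is 8·(1/2) + (-5)·(1/2) = 3/2.

3/2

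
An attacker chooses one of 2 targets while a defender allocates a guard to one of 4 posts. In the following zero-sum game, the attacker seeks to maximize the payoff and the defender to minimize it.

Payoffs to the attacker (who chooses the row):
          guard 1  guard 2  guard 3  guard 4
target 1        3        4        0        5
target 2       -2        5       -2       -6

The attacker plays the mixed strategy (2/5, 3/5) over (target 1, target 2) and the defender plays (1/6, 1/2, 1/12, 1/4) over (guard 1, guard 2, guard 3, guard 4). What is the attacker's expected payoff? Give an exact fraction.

9/5

Against (1/6, 1/2, 1/12, 1/4), each row's expected payoff is target 1: 15/4; target 2: 1/2.
Taking the (2/5, 3/5)-weighted average: (2/5)·(15/4) + (3/5)·(1/2) = 9/5.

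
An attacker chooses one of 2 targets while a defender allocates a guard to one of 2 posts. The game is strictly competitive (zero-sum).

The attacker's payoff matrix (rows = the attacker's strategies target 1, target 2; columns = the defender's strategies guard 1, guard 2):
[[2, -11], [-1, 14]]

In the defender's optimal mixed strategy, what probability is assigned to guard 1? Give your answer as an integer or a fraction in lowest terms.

Row minima are -11 and -1, so the attacker's maximin is -1; column maxima are 2 and 14, so the defender's minimax is 2. These differ, so the equilibrium is in mixed strategies.
Let the defender play guard 1 with probability q. The attacker is indifferent when 2q − 11(1−q) = −q + 14(1−q), giving q = 25/28.

25/28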